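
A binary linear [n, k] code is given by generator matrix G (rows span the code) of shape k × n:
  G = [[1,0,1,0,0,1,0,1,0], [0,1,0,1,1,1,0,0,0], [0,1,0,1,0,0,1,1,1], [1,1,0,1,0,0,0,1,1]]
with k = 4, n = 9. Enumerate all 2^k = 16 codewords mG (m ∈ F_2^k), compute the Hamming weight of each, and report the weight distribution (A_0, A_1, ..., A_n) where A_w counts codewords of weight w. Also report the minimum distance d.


Weight distribution: A_0 = 1, A_2 = 1, A_3 = 1, A_4 = 3, A_5 = 6, A_6 = 3, A_7 = 1. Minimum distance d = 2.

Enumerate all 2^4 = 16 messages m ∈ F_2^4.
For each, compute codeword c = mG in F_2^9, then tally its weight.
  m = 0000 → c = 000000000, weight = 0.
  m = 1000 → c = 101001010, weight = 4.
  m = 0100 → c = 010111000, weight = 4.
  m = 1100 → c = 111110010, weight = 6.
  m = 0010 → c = 010100111, weight = 5.
  m = 1010 → c = 111101101, weight = 7.
  m = 0110 → c = 000011111, weight = 5.
  m = 1110 → c = 101010101, weight = 5.
  m = 0001 → c = 110100011, weight = 5.
  m = 1001 → c = 011101001, weight = 5.
  m = 0101 → c = 100011011, weight = 5.
  m = 1101 → c = 001010001, weight = 3.
  m = 0011 → c = 100000100, weight = 2.
  m = 1011 → c = 001001110, weight = 4.
  m = 0111 → c = 110111100, weight = 6.
  m = 1111 → c = 011110110, weight = 6.
Tally weights:
  weight 0: 1 codewords.
  weight 2: 1 codewords.
  weight 3: 1 codewords.
  weight 4: 3 codewords.
  weight 5: 6 codewords.
  weight 6: 3 codewords.
  weight 7: 1 codewords.
Minimum distance d = smallest w > 0 with A_w > 0 = 2.
Sanity: Σ A_w = 16 = 2^4 = 16 ✓.


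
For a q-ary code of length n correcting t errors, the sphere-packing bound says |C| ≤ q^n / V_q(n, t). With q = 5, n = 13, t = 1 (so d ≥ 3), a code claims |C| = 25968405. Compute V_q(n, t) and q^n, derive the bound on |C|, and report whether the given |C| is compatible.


V_q(n, t) = 53, q^n = 1220703125, Hamming bound = 23032134, |C| = 25968405 > bound (violated).

Step 1: Compute V_q(n, t) = Σ_{j=0}^1 C(n, j) (q−1)^j.
  j = 0: C(13,0)·(4)^0 = 1·1 = 1.
  j = 1: C(13,1)·(4)^1 = 13·4 = 52.
  V_q(n, t) = 1 + 52 = 53.
Step 2: q^n = 5^13 = 1220703125.
Step 3: Hamming bound ⌊q^n / V_q(n,t)⌋ = ⌊1220703125/53⌋ = 23032134.
Step 4: Compare |C| = 25968405 to 23032134: violated.
The claimed |C| lies above the Hamming bound, so no 5-ary code of length 13 with d ≥ 3 can have 25968405 codewords.


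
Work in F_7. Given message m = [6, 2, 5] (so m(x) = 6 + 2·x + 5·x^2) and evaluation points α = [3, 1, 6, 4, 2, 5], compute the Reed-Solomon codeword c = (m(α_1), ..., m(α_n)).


c = [1, 6, 2, 3, 2, 1]

Message polynomial: m(x) = 6 + 2·x + 5·x^2 (mod 7).
For each evaluation point α_i, compute m(α_i) mod 7:
  α_1 = 3: Horner steps 5 → 3 → 1, so m(3) = 1.
  α_2 = 1: Horner steps 5 → 0 → 6, so m(1) = 6.
  α_3 = 6: Horner steps 5 → 4 → 2, so m(6) = 2.
  α_4 = 4: Horner steps 5 → 1 → 3, so m(4) = 3.
  α_5 = 2: Horner steps 5 → 5 → 2, so m(2) = 2.
  α_6 = 5: Horner steps 5 → 6 → 1, so m(5) = 1.
Codeword c = [1, 6, 2, 3, 2, 1] ∈ F_7^6.


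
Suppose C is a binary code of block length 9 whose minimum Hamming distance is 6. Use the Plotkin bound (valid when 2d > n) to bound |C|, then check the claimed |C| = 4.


Plotkin bound M ≤ 4; given |C| = 4 ≤ bound (satisfied).

Check applicability: 2d = 12, n = 9.
2d − n = 3 > 0, so Plotkin applies.
Compute d/(2d−n) = 6/3 ≈ 2.0000.
⌊d/(2d−n)⌋ = 2.
Plotkin bound: M ≤ 2·2 = 4.
Given |C| = 4, check: satisfied.
This |C| is at the Plotkin bound.


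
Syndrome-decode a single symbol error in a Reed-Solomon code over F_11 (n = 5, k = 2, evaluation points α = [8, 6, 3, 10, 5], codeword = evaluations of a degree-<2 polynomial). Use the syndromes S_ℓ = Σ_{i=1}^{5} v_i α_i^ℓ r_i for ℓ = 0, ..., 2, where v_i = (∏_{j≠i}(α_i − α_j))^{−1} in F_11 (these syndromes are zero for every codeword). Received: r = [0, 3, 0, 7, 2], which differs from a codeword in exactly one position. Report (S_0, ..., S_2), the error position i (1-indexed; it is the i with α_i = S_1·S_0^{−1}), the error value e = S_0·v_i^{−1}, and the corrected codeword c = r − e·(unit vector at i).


S = (1, 8, 9), error at position 1, error magnitude e = 6, c = [5, 3, 0, 7, 2].

Step 1: column multipliers v_i = (∏_{j≠i}(α_i − α_j))^{−1} mod 11.
  i = 1 (α = 8): (8−6)(8−3)(8−10)(8−5) = 2·5·(−2)·3 = −60 ≡ 6, so v_1 = 6^{−1} = 2 (mod 11).
  i = 2 (α = 6): (6−8)(6−3)(6−10)(6−5) = (−2)·3·(−4)·1 = 24 ≡ 2, so v_2 = 2^{−1} = 6 (mod 11).
  i = 3 (α = 3): (3−8)(3−6)(3−10)(3−5) = (−5)·(−3)·(−7)·(−2) = 210 ≡ 1, so v_3 = 1^{−1} = 1 (mod 11).
  i = 4 (α = 10): (10−8)(10−6)(10−3)(10−5) = 2·4·7·5 = 280 ≡ 5, so v_4 = 5^{−1} = 9 (mod 11).
  i = 5 (α = 5): (5−8)(5−6)(5−3)(5−10) = (−3)·(−1)·2·(−5) = −30 ≡ 3, so v_5 = 3^{−1} = 4 (mod 11).
  v = [2, 6, 1, 9, 4].
Step 2: syndromes of r = [0, 3, 0, 7, 2] (all sums mod 11).
  S_0 = Σ v_i r_i = 2·0 + 6·3 + 1·0 + 9·7 + 4·2 = 89 ≡ 1.
  S_1 = Σ v_i α_i r_i = 2·8·0 + 6·6·3 + 1·3·0 + 9·10·7 + 4·5·2 = 778 ≡ 8.
  α_i^2 mod 11 = [9, 3, 9, 1, 3].
  S_2 = Σ v_i α_i^2 r_i = 2·9·0 + 6·3·3 + 1·9·0 + 9·1·7 + 4·3·2 = 141 ≡ 9.
  S = (1, 8, 9) ≠ 0, so r is not a codeword (an error is present).
Step 3: locate the error. For a single error e at position i, S_ℓ = v_i·e·α_i^ℓ, so α_err = S_1/S_0.
  S_0^{−1} = 1^{−1} = 1 (mod 11), so α_err = 8·1 = 8 ≡ 8 = α_1. Error position i = 1.
  Consistency check: S_2/S_1 = 9·7 = 63 ≡ 8 = α_err ✓ (single-error assumption holds).
Step 4: error magnitude e = S_0/v_1 = S_0·∏_{j≠1}(α_1 − α_j) = 1·6 = 6 ≡ 6 (mod 11).
Step 5: correct position 1: c_1 = r_1 − e = 0 − 6 ≡ 5 (mod 11). Hence c = [5, 3, 0, 7, 2].
  Check: interpolating c through the α_i gives m(x) = 8 + 1·x (degree < 2) with m(α_i) = c_i for every i, so c is indeed a codeword.


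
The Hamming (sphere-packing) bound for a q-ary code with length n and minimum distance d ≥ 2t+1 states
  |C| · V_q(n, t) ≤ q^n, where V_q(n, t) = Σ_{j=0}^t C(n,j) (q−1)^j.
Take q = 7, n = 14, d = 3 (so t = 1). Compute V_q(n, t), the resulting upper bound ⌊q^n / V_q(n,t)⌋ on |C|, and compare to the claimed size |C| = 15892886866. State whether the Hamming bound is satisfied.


V_q(n, t) = 85, q^n = 678223072849, Hamming bound = 7979094974, |C| = 15892886866 > bound (violated).

Step 1: Compute V_q(n, t) = Σ_{j=0}^1 C(n, j) (q−1)^j.
  j = 0: C(14,0)·(6)^0 = 1·1 = 1.
  j = 1: C(14,1)·(6)^1 = 14·6 = 84.
  V_q(n, t) = 1 + 84 = 85.
Step 2: q^n = 7^14 = 678223072849.
Step 3: Hamming bound ⌊q^n / V_q(n,t)⌋ = ⌊678223072849/85⌋ = 7979094974.
Step 4: Compare |C| = 15892886866 to 7979094974: violated.
The claimed |C| lies above the Hamming bound, so no 7-ary code of length 14 with d ≥ 3 can have 15892886866 codewords.


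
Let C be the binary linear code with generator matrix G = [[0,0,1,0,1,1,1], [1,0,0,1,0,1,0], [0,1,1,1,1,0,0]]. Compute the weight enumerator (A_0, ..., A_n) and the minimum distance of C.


Weight distribution: A_0 = 1, A_3 = 2, A_4 = 3, A_5 = 2. Minimum distance d = 3.

Enumerate all 2^3 = 8 messages m ∈ F_2^3.
For each, compute codeword c = mG in F_2^7, then tally its weight.
  m = 000 → c = 0000000, weight = 0.
  m = 100 → c = 0010111, weight = 4.
  m = 010 → c = 1001010, weight = 3.
  m = 110 → c = 1011101, weight = 5.
  m = 001 → c = 0111100, weight = 4.
  m = 101 → c = 0101011, weight = 4.
  m = 011 → c = 1110110, weight = 5.
  m = 111 → c = 1100001, weight = 3.
Tally weights:
  weight 0: 1 codewords.
  weight 3: 2 codewords.
  weight 4: 3 codewords.
  weight 5: 2 codewords.
Minimum distance d = smallest w > 0 with A_w > 0 = 3.
Sanity: Σ A_w = 8 = 2^3 = 8 ✓.


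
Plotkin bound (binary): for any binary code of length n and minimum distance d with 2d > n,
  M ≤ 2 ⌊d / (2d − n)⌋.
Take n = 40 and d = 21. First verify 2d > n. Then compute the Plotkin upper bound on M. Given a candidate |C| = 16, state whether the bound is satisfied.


Plotkin bound M ≤ 20; given |C| = 16 ≤ bound (satisfied).

Check applicability: 2d = 42, n = 40.
2d − n = 2 > 0, so Plotkin applies.
Compute d/(2d−n) = 21/2 ≈ 10.5000.
⌊d/(2d−n)⌋ = 10.
Plotkin bound: M ≤ 2·10 = 20.
Given |C| = 16, check: satisfied.
This |C| is below the Plotkin bound.


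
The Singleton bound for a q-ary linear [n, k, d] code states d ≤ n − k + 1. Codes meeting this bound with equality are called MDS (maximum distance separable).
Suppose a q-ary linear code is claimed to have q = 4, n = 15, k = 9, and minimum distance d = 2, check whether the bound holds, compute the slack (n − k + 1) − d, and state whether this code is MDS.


Singleton RHS = n − k + 1 = 7, slack = 5, bound satisfied, not MDS.

Singleton bound: d ≤ n − k + 1.
Here n = 15, k = 9, so n − k + 1 = 7.
Given d = 2, check d ≤ 7: YES.
Slack = (n − k + 1) − d = 5.
The code is NOT MDS (slack = 5 > 0).
Description: the claimed parameters are [15, 9, 2]_4; such a code would be non-MDS.


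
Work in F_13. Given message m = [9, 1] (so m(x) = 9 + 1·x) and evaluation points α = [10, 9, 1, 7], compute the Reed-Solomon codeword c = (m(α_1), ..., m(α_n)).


c = [6, 5, 10, 3]

Message polynomial: m(x) = 9 + 1·x (mod 13).
For each evaluation point α_i, compute m(α_i) mod 13:
  α_1 = 10: Horner steps 1 → 6, so m(10) = 6.
  α_2 = 9: Horner steps 1 → 5, so m(9) = 5.
  α_3 = 1: Horner steps 1 → 10, so m(1) = 10.
  α_4 = 7: Horner steps 1 → 3, so m(7) = 3.
Codeword c = [6, 5, 10, 3] ∈ F_13^4.


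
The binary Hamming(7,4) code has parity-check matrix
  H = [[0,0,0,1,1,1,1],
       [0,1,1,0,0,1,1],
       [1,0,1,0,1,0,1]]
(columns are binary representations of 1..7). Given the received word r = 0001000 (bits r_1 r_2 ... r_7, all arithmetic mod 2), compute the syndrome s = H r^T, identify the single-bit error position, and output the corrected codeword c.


s = (1, 0, 0)^T, error position = 4, corrected codeword c = 0000000

Compute s = H r^T mod 2 one row at a time:
  s_1 = 1 + 0 + 0 + 0 = 1 ≡ 1 (mod 2).
  s_2 = 0 + 0 + 0 + 0 = 0 ≡ 0 (mod 2).
  s_3 = 0 + 0 + 0 + 0 = 0 ≡ 0 (mod 2).
s = (1, 0, 0)^T — this equals column 4 of H (binary 100), so error is at position 4.
Correct: flip bit 4 of r = 0001000 to get c = 0000000.


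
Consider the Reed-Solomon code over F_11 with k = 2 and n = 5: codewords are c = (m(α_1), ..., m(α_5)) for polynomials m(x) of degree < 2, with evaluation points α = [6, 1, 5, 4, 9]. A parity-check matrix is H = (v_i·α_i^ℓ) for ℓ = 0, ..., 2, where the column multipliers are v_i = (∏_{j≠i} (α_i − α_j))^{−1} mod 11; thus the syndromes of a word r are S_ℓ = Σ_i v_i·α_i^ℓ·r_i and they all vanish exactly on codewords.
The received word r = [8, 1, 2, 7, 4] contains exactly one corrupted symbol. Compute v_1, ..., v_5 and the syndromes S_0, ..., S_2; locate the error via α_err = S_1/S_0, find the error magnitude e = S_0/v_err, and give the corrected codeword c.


S = (8, 8, 8), error at position 2, error magnitude e = 1, c = [8, 0, 2, 7, 4].

Step 1: column multipliers v_i = (∏_{j≠i}(α_i − α_j))^{−1} mod 11.
  i = 1 (α = 6): (6−1)(6−5)(6−4)(6−9) = 5·1·2·(−3) = −30 ≡ 3, so v_1 = 3^{−1} = 4 (mod 11).
  i = 2 (α = 1): (1−6)(1−5)(1−4)(1−9) = (−5)·(−4)·(−3)·(−8) = 480 ≡ 7, so v_2 = 7^{−1} = 8 (mod 11).
  i = 3 (α = 5): (5−6)(5−1)(5−4)(5−9) = (−1)·4·1·(−4) = 16 ≡ 5, so v_3 = 5^{−1} = 9 (mod 11).
  i = 4 (α = 4): (4−6)(4−1)(4−5)(4−9) = (−2)·3·(−1)·(−5) = −30 ≡ 3, so v_4 = 3^{−1} = 4 (mod 11).
  i = 5 (α = 9): (9−6)(9−1)(9−5)(9−4) = 3·8·4·5 = 480 ≡ 7, so v_5 = 7^{−1} = 8 (mod 11).
  v = [4, 8, 9, 4, 8].
Step 2: syndromes of r = [8, 1, 2, 7, 4] (all sums mod 11).
  S_0 = Σ v_i r_i = 4·8 + 8·1 + 9·2 + 4·7 + 8·4 = 118 ≡ 8.
  S_1 = Σ v_i α_i r_i = 4·6·8 + 8·1·1 + 9·5·2 + 4·4·7 + 8·9·4 = 690 ≡ 8.
  α_i^2 mod 11 = [3, 1, 3, 5, 4].
  S_2 = Σ v_i α_i^2 r_i = 4·3·8 + 8·1·1 + 9·3·2 + 4·5·7 + 8·4·4 = 426 ≡ 8.
  S = (8, 8, 8) ≠ 0, so r is not a codeword (an error is present).
Step 3: locate the error. For a single error e at position i, S_ℓ = v_i·e·α_i^ℓ, so α_err = S_1/S_0.
  S_0^{−1} = 8^{−1} = 7 (mod 11), so α_err = 8·7 = 56 ≡ 1 = α_2. Error position i = 2.
  Consistency check: S_2/S_1 = 8·7 = 56 ≡ 1 = α_err ✓ (single-error assumption holds).
Step 4: error magnitude e = S_0/v_2 = S_0·∏_{j≠2}(α_2 − α_j) = 8·7 = 56 ≡ 1 (mod 11).
Step 5: correct position 2: c_2 = r_2 − e = 1 − 1 ≡ 0 (mod 11). Hence c = [8, 0, 2, 7, 4].
  Check: interpolating c through the α_i gives m(x) = 5 + 6·x (degree < 2) with m(α_i) = c_i for every i, so c is indeed a codeword.


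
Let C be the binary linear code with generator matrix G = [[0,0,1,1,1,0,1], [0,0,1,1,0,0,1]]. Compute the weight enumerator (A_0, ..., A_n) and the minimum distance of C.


Weight distribution: A_0 = 1, A_1 = 1, A_3 = 1, A_4 = 1. Minimum distance d = 1.

Enumerate all 2^2 = 4 messages m ∈ F_2^2.
For each, compute codeword c = mG in F_2^7, then tally its weight.
  m = 00 → c = 0000000, weight = 0.
  m = 10 → c = 0011101, weight = 4.
  m = 01 → c = 0011001, weight = 3.
  m = 11 → c = 0000100, weight = 1.
Tally weights:
  weight 0: 1 codewords.
  weight 1: 1 codewords.
  weight 3: 1 codewords.
  weight 4: 1 codewords.
Minimum distance d = smallest w > 0 with A_w > 0 = 1.
Sanity: Σ A_w = 4 = 2^2 = 4 ✓.


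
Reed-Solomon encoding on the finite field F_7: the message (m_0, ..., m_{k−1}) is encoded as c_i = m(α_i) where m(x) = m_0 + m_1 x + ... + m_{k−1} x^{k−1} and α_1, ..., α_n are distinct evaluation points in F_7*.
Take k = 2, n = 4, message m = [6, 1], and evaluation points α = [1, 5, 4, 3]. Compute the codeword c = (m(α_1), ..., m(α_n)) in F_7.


c = [0, 4, 3, 2]

Message polynomial: m(x) = 6 + 1·x (mod 7).
For each evaluation point α_i, compute m(α_i) mod 7:
  α_1 = 1: Horner steps 1 → 0, so m(1) = 0.
  α_2 = 5: Horner steps 1 → 4, so m(5) = 4.
  α_3 = 4: Horner steps 1 → 3, so m(4) = 3.
  α_4 = 3: Horner steps 1 → 2, so m(3) = 2.
Codeword c = [0, 4, 3, 2] ∈ F_7^4.


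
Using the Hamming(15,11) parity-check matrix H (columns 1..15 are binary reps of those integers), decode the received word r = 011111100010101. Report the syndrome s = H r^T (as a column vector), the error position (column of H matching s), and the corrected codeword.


s = (1, 0, 0, 0)^T, error position = 8, corrected codeword c = 011111110010101

Compute s = H r^T mod 2 one row at a time:
  s_1 = 0 + 0 + 0 + 1 + 0 + 1 + 0 + 1 = 3 ≡ 1 (mod 2).
  s_2 = 1 + 1 + 1 + 1 + 0 + 1 + 0 + 1 = 6 ≡ 0 (mod 2).
  s_3 = 1 + 1 + 1 + 1 + 0 + 1 + 0 + 1 = 6 ≡ 0 (mod 2).
  s_4 = 0 + 1 + 1 + 1 + 0 + 1 + 1 + 1 = 6 ≡ 0 (mod 2).
s = (1, 0, 0, 0)^T — this equals column 8 of H (binary 1000), so error is at position 8.
Correct: flip bit 8 of r = 011111100010101 to get c = 011111110010101.


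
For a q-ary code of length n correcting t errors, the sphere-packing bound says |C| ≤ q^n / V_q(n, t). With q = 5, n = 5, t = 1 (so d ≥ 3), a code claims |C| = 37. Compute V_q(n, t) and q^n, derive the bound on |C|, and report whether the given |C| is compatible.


V_q(n, t) = 21, q^n = 3125, Hamming bound = 148, |C| = 37 ≤ bound (satisfied).

Step 1: Compute V_q(n, t) = Σ_{j=0}^1 C(n, j) (q−1)^j.
  j = 0: C(5,0)·(4)^0 = 1·1 = 1.
  j = 1: C(5,1)·(4)^1 = 5·4 = 20.
  V_q(n, t) = 1 + 20 = 21.
Step 2: q^n = 5^5 = 3125.
Step 3: Hamming bound ⌊q^n / V_q(n,t)⌋ = ⌊3125/21⌋ = 148.
Step 4: Compare |C| = 37 to 148: satisfied.
The claimed |C| lies below the Hamming bound.


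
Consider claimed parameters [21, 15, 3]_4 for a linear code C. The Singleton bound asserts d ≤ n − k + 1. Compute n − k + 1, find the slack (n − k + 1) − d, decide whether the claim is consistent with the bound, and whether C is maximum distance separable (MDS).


Singleton RHS = n − k + 1 = 7, slack = 4, bound satisfied, not MDS.

Singleton bound: d ≤ n − k + 1.
Here n = 21, k = 15, so n − k + 1 = 7.
Given d = 3, check d ≤ 7: YES.
Slack = (n − k + 1) − d = 4.
The code is NOT MDS (slack = 4 > 0).
Description: the claimed parameters are [21, 15, 3]_4; such a code would be non-MDS.


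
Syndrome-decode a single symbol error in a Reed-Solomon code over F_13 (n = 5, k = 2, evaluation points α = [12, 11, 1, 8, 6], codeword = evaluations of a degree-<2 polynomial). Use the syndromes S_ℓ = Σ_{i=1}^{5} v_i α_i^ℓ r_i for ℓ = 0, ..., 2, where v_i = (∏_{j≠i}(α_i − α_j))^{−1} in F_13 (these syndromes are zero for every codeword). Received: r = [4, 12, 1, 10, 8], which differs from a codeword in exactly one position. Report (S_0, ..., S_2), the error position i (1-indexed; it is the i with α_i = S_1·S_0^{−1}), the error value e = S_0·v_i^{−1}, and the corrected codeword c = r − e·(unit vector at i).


S = (5, 4, 11), error at position 5, error magnitude e = 8, c = [4, 12, 1, 10, 0].

Step 1: column multipliers v_i = (∏_{j≠i}(α_i − α_j))^{−1} mod 13.
  i = 1 (α = 12): (12−11)(12−1)(12−8)(12−6) = 1·11·4·6 = 264 ≡ 4, so v_1 = 4^{−1} = 10 (mod 13).
  i = 2 (α = 11): (11−12)(11−1)(11−8)(11−6) = (−1)·10·3·5 = −150 ≡ 6, so v_2 = 6^{−1} = 11 (mod 13).
  i = 3 (α = 1): (1−12)(1−11)(1−8)(1−6) = (−11)·(−10)·(−7)·(−5) = 3850 ≡ 2, so v_3 = 2^{−1} = 7 (mod 13).
  i = 4 (α = 8): (8−12)(8−11)(8−1)(8−6) = (−4)·(−3)·7·2 = 168 ≡ 12, so v_4 = 12^{−1} = 12 (mod 13).
  i = 5 (α = 6): (6−12)(6−11)(6−1)(6−8) = (−6)·(−5)·5·(−2) = −300 ≡ 12, so v_5 = 12^{−1} = 12 (mod 13).
  v = [10, 11, 7, 12, 12].
Step 2: syndromes of r = [4, 12, 1, 10, 8] (all sums mod 13).
  S_0 = Σ v_i r_i = 10·4 + 11·12 + 7·1 + 12·10 + 12·8 = 395 ≡ 5.
  S_1 = Σ v_i α_i r_i = 10·12·4 + 11·11·12 + 7·1·1 + 12·8·10 + 12·6·8 = 3475 ≡ 4.
  α_i^2 mod 13 = [1, 4, 1, 12, 10].
  S_2 = Σ v_i α_i^2 r_i = 10·1·4 + 11·4·12 + 7·1·1 + 12·12·10 + 12·10·8 = 2975 ≡ 11.
  S = (5, 4, 11) ≠ 0, so r is not a codeword (an error is present).
Step 3: locate the error. For a single error e at position i, S_ℓ = v_i·e·α_i^ℓ, so α_err = S_1/S_0.
  S_0^{−1} = 5^{−1} = 8 (mod 13), so α_err = 4·8 = 32 ≡ 6 = α_5. Error position i = 5.
  Consistency check: S_2/S_1 = 11·10 = 110 ≡ 6 = α_err ✓ (single-error assumption holds).
Step 4: error magnitude e = S_0/v_5 = S_0·∏_{j≠5}(α_5 − α_j) = 5·12 = 60 ≡ 8 (mod 13).
Step 5: correct position 5: c_5 = r_5 − e = 8 − 8 ≡ 0 (mod 13). Hence c = [4, 12, 1, 10, 0].
  Check: interpolating c through the α_i gives m(x) = 9 + 5·x (degree < 2) with m(α_i) = c_i for every i, so c is indeed a codeword.


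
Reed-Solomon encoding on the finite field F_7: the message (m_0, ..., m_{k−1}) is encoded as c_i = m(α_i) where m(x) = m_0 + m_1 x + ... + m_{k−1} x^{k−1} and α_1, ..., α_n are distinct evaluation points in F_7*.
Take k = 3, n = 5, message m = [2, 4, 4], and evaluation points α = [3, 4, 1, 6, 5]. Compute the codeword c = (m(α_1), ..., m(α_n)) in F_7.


c = [1, 5, 3, 2, 3]

Message polynomial: m(x) = 2 + 4·x + 4·x^2 (mod 7).
For each evaluation point α_i, compute m(α_i) mod 7:
  α_1 = 3: Horner steps 4 → 2 → 1, so m(3) = 1.
  α_2 = 4: Horner steps 4 → 6 → 5, so m(4) = 5.
  α_3 = 1: Horner steps 4 → 1 → 3, so m(1) = 3.
  α_4 = 6: Horner steps 4 → 0 → 2, so m(6) = 2.
  α_5 = 5: Horner steps 4 → 3 → 3, so m(5) = 3.
Codeword c = [1, 5, 3, 2, 3] ∈ F_7^5.


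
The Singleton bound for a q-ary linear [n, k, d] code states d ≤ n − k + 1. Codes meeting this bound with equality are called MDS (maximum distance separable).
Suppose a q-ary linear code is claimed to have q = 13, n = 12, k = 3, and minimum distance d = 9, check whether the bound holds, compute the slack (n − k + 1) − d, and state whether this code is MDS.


Singleton RHS = n − k + 1 = 10, slack = 1, bound satisfied, not MDS.

Singleton bound: d ≤ n − k + 1.
Here n = 12, k = 3, so n − k + 1 = 10.
Given d = 9, check d ≤ 10: YES.
Slack = (n − k + 1) − d = 1.
The code is NOT MDS (slack = 1 > 0).
Description: the claimed parameters are [12, 3, 9]_13; such a code would be non-MDS.


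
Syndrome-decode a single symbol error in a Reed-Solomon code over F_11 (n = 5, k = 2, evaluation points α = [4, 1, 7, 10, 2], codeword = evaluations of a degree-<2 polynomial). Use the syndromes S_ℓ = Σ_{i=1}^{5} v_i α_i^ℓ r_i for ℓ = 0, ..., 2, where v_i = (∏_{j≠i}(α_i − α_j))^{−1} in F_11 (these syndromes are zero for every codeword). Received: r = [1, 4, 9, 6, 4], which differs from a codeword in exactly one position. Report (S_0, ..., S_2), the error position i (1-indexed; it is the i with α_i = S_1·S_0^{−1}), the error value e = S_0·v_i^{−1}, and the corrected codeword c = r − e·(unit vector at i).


S = (7, 3, 6), error at position 5, error magnitude e = 1, c = [1, 4, 9, 6, 3].

Step 1: column multipliers v_i = (∏_{j≠i}(α_i − α_j))^{−1} mod 11.
  i = 1 (α = 4): (4−1)(4−7)(4−10)(4−2) = 3·(−3)·(−6)·2 = 108 ≡ 9, so v_1 = 9^{−1} = 5 (mod 11).
  i = 2 (α = 1): (1−4)(1−7)(1−10)(1−2) = (−3)·(−6)·(−9)·(−1) = 162 ≡ 8, so v_2 = 8^{−1} = 7 (mod 11).
  i = 3 (α = 7): (7−4)(7−1)(7−10)(7−2) = 3·6·(−3)·5 = −270 ≡ 5, so v_3 = 5^{−1} = 9 (mod 11).
  i = 4 (α = 10): (10−4)(10−1)(10−7)(10−2) = 6·9·3·8 = 1296 ≡ 9, so v_4 = 9^{−1} = 5 (mod 11).
  i = 5 (α = 2): (2−4)(2−1)(2−7)(2−10) = (−2)·1·(−5)·(−8) = −80 ≡ 8, so v_5 = 8^{−1} = 7 (mod 11).
  v = [5, 7, 9, 5, 7].
Step 2: syndromes of r = [1, 4, 9, 6, 4] (all sums mod 11).
  S_0 = Σ v_i r_i = 5·1 + 7·4 + 9·9 + 5·6 + 7·4 = 172 ≡ 7.
  S_1 = Σ v_i α_i r_i = 5·4·1 + 7·1·4 + 9·7·9 + 5·10·6 + 7·2·4 = 971 ≡ 3.
  α_i^2 mod 11 = [5, 1, 5, 1, 4].
  S_2 = Σ v_i α_i^2 r_i = 5·5·1 + 7·1·4 + 9·5·9 + 5·1·6 + 7·4·4 = 600 ≡ 6.
  S = (7, 3, 6) ≠ 0, so r is not a codeword (an error is present).
Step 3: locate the error. For a single error e at position i, S_ℓ = v_i·e·α_i^ℓ, so α_err = S_1/S_0.
  S_0^{−1} = 7^{−1} = 8 (mod 11), so α_err = 3·8 = 24 ≡ 2 = α_5. Error position i = 5.
  Consistency check: S_2/S_1 = 6·4 = 24 ≡ 2 = α_err ✓ (single-error assumption holds).
Step 4: error magnitude e = S_0/v_5 = S_0·∏_{j≠5}(α_5 − α_j) = 7·8 = 56 ≡ 1 (mod 11).
Step 5: correct position 5: c_5 = r_5 − e = 4 − 1 ≡ 3 (mod 11). Hence c = [1, 4, 9, 6, 3].
  Check: interpolating c through the α_i gives m(x) = 5 + 10·x (degree < 2) with m(α_i) = c_i for every i, so c is indeed a codeword.


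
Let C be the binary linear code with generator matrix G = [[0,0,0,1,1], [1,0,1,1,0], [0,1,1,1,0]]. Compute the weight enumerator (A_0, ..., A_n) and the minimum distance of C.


Weight distribution: A_0 = 1, A_2 = 2, A_3 = 4, A_4 = 1. Minimum distance d = 2.

Enumerate all 2^3 = 8 messages m ∈ F_2^3.
For each, compute codeword c = mG in F_2^5, then tally its weight.
  m = 000 → c = 00000, weight = 0.
  m = 100 → c = 00011, weight = 2.
  m = 010 → c = 10110, weight = 3.
  m = 110 → c = 10101, weight = 3.
  m = 001 → c = 01110, weight = 3.
  m = 101 → c = 01101, weight = 3.
  m = 011 → c = 11000, weight = 2.
  m = 111 → c = 11011, weight = 4.
Tally weights:
  weight 0: 1 codewords.
  weight 2: 2 codewords.
  weight 3: 4 codewords.
  weight 4: 1 codewords.
Minimum distance d = smallest w > 0 with A_w > 0 = 2.
Sanity: Σ A_w = 8 = 2^3 = 8 ✓.


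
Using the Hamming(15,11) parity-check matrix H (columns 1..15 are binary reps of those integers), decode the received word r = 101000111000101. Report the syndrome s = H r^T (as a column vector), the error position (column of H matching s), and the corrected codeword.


s = (0, 1, 1, 0)^T, error position = 6, corrected codeword c = 101001111000101

Compute s = H r^T mod 2 one row at a time:
  s_1 = 1 + 1 + 0 + 0 + 0 + 1 + 0 + 1 = 4 ≡ 0 (mod 2).
  s_2 = 0 + 0 + 0 + 1 + 0 + 1 + 0 + 1 = 3 ≡ 1 (mod 2).
  s_3 = 0 + 1 + 0 + 1 + 0 + 0 + 0 + 1 = 3 ≡ 1 (mod 2).
  s_4 = 1 + 1 + 0 + 1 + 1 + 0 + 1 + 1 = 6 ≡ 0 (mod 2).
s = (0, 1, 1, 0)^T — this equals column 6 of H (binary 0110), so error is at position 6.
Correct: flip bit 6 of r = 101000111000101 to get c = 101001111000101.


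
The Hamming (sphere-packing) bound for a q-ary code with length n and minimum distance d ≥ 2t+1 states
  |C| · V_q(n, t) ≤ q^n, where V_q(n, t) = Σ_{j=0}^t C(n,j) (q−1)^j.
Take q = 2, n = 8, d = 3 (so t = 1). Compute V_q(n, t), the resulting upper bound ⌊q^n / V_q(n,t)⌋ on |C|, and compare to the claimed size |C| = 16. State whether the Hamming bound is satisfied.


V_q(n, t) = 9, q^n = 256, Hamming bound = 28, |C| = 16 ≤ bound (satisfied).

Step 1: Compute V_q(n, t) = Σ_{j=0}^1 C(n, j) (q−1)^j.
  j = 0: C(8,0)·(1)^0 = 1·1 = 1.
  j = 1: C(8,1)·(1)^1 = 8·1 = 8.
  V_q(n, t) = 1 + 8 = 9.
Step 2: q^n = 2^8 = 256.
Step 3: Hamming bound ⌊q^n / V_q(n,t)⌋ = ⌊256/9⌋ = 28.
Step 4: Compare |C| = 16 to 28: satisfied.
The claimed |C| lies below the Hamming bound.


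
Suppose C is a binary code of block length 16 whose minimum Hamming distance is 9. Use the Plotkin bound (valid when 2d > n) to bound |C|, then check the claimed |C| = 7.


Plotkin bound M ≤ 8; given |C| = 7 ≤ bound (satisfied).

Check applicability: 2d = 18, n = 16.
2d − n = 2 > 0, so Plotkin applies.
Compute d/(2d−n) = 9/2 ≈ 4.5000.
⌊d/(2d−n)⌋ = 4.
Plotkin bound: M ≤ 2·4 = 8.
Given |C| = 7, check: satisfied.
This |C| is below the Plotkin bound.


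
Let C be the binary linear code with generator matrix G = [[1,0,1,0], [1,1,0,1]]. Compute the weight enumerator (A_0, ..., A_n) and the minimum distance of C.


Weight distribution: A_0 = 1, A_2 = 1, A_3 = 2. Minimum distance d = 2.

Enumerate all 2^2 = 4 messages m ∈ F_2^2.
For each, compute codeword c = mG in F_2^4, then tally its weight.
  m = 00 → c = 0000, weight = 0.
  m = 10 → c = 1010, weight = 2.
  m = 01 → c = 1101, weight = 3.
  m = 11 → c = 0111, weight = 3.
Tally weights:
  weight 0: 1 codewords.
  weight 2: 1 codewords.
  weight 3: 2 codewords.
Minimum distance d = smallest w > 0 with A_w > 0 = 2.
Sanity: Σ A_w = 4 = 2^2 = 4 ✓.


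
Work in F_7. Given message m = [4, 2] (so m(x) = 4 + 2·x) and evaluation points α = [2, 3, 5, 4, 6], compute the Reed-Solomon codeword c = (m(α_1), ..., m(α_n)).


c = [1, 3, 0, 5, 2]

Message polynomial: m(x) = 4 + 2·x (mod 7).
For each evaluation point α_i, compute m(α_i) mod 7:
  α_1 = 2: Horner steps 2 → 1, so m(2) = 1.
  α_2 = 3: Horner steps 2 → 3, so m(3) = 3.
  α_3 = 5: Horner steps 2 → 0, so m(5) = 0.
  α_4 = 4: Horner steps 2 → 5, so m(4) = 5.
  α_5 = 6: Horner steps 2 → 2, so m(6) = 2.
Codeword c = [1, 3, 0, 5, 2] ∈ F_7^5.


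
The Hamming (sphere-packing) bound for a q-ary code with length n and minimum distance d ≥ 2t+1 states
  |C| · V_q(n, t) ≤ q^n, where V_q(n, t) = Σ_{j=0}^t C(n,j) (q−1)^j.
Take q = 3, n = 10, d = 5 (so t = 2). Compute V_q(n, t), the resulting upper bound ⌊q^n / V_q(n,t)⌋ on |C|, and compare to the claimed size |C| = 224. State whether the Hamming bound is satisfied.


V_q(n, t) = 201, q^n = 59049, Hamming bound = 293, |C| = 224 ≤ bound (satisfied).

Step 1: Compute V_q(n, t) = Σ_{j=0}^2 C(n, j) (q−1)^j.
  j = 0: C(10,0)·(2)^0 = 1·1 = 1.
  j = 1: C(10,1)·(2)^1 = 10·2 = 20.
  j = 2: C(10,2)·(2)^2 = 45·4 = 180.
  V_q(n, t) = 1 + 20 + 180 = 201.
Step 2: q^n = 3^10 = 59049.
Step 3: Hamming bound ⌊q^n / V_q(n,t)⌋ = ⌊59049/201⌋ = 293.
Step 4: Compare |C| = 224 to 293: satisfied.
The claimed |C| lies below the Hamming bound.


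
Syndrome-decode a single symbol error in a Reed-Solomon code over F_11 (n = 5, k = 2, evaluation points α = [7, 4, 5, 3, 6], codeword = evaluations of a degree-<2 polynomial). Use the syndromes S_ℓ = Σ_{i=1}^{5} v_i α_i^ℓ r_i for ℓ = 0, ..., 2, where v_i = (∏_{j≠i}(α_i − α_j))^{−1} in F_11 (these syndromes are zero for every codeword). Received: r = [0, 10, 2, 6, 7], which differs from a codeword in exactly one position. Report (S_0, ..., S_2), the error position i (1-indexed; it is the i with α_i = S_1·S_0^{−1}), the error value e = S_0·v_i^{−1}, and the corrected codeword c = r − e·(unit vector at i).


S = (8, 7, 2), error at position 3, error magnitude e = 10, c = [0, 10, 3, 6, 7].

Step 1: column multipliers v_i = (∏_{j≠i}(α_i − α_j))^{−1} mod 11.
  i = 1 (α = 7): (7−4)(7−5)(7−3)(7−6) = 3·2·4·1 = 24 ≡ 2, so v_1 = 2^{−1} = 6 (mod 11).
  i = 2 (α = 4): (4−7)(4−5)(4−3)(4−6) = (−3)·(−1)·1·(−2) = −6 ≡ 5, so v_2 = 5^{−1} = 9 (mod 11).
  i = 3 (α = 5): (5−7)(5−4)(5−3)(5−6) = (−2)·1·2·(−1) = 4 ≡ 4, so v_3 = 4^{−1} = 3 (mod 11).
  i = 4 (α = 3): (3−7)(3−4)(3−5)(3−6) = (−4)·(−1)·(−2)·(−3) = 24 ≡ 2, so v_4 = 2^{−1} = 6 (mod 11).
  i = 5 (α = 6): (6−7)(6−4)(6−5)(6−3) = (−1)·2·1·3 = −6 ≡ 5, so v_5 = 5^{−1} = 9 (mod 11).
  v = [6, 9, 3, 6, 9].
Step 2: syndromes of r = [0, 10, 2, 6, 7] (all sums mod 11).
  S_0 = Σ v_i r_i = 6·0 + 9·10 + 3·2 + 6·6 + 9·7 = 195 ≡ 8.
  S_1 = Σ v_i α_i r_i = 6·7·0 + 9·4·10 + 3·5·2 + 6·3·6 + 9·6·7 = 876 ≡ 7.
  α_i^2 mod 11 = [5, 5, 3, 9, 3].
  S_2 = Σ v_i α_i^2 r_i = 6·5·0 + 9·5·10 + 3·3·2 + 6·9·6 + 9·3·7 = 981 ≡ 2.
  S = (8, 7, 2) ≠ 0, so r is not a codeword (an error is present).
Step 3: locate the error. For a single error e at position i, S_ℓ = v_i·e·α_i^ℓ, so α_err = S_1/S_0.
  S_0^{−1} = 8^{−1} = 7 (mod 11), so α_err = 7·7 = 49 ≡ 5 = α_3. Error position i = 3.
  Consistency check: S_2/S_1 = 2·8 = 16 ≡ 5 = α_err ✓ (single-error assumption holds).
Step 4: error magnitude e = S_0/v_3 = S_0·∏_{j≠3}(α_3 − α_j) = 8·4 = 32 ≡ 10 (mod 11).
Step 5: correct position 3: c_3 = r_3 − e = 2 − 10 ≡ 3 (mod 11). Hence c = [0, 10, 3, 6, 7].
  Check: interpolating c through the α_i gives m(x) = 5 + 4·x (degree < 2) with m(α_i) = c_i for every i, so c is indeed a codeword.


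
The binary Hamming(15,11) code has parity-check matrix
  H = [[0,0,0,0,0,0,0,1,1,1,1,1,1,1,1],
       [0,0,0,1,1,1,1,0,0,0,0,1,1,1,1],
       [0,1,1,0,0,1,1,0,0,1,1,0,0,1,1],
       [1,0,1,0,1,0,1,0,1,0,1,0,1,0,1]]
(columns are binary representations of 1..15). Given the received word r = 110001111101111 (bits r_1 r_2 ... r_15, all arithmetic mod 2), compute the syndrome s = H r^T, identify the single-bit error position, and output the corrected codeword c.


s = (1, 0, 0, 1)^T, error position = 9, corrected codeword c = 110001110101111

Compute s = H r^T mod 2 one row at a time:
  s_1 = 1 + 1 + 1 + 0 + 1 + 1 + 1 + 1 = 7 ≡ 1 (mod 2).
  s_2 = 0 + 0 + 1 + 1 + 1 + 1 + 1 + 1 = 6 ≡ 0 (mod 2).
  s_3 = 1 + 0 + 1 + 1 + 1 + 0 + 1 + 1 = 6 ≡ 0 (mod 2).
  s_4 = 1 + 0 + 0 + 1 + 1 + 0 + 1 + 1 = 5 ≡ 1 (mod 2).
s = (1, 0, 0, 1)^T — this equals column 9 of H (binary 1001), so error is at position 9.
Correct: flip bit 9 of r = 110001111101111 to get c = 110001110101111.


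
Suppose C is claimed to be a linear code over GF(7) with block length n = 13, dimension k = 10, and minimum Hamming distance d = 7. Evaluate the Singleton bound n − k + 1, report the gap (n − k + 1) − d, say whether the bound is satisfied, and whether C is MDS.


Singleton RHS = n − k + 1 = 4, slack = -3, bound violated (no such code; not MDS).

Singleton bound: d ≤ n − k + 1.
Here n = 13, k = 10, so n − k + 1 = 4.
Given d = 7, check d ≤ 4: NO.
Slack = (n − k + 1) − d = -3.
The slack is negative: d = 7 exceeds n − k + 1 = 4 by 3, so the Singleton bound is violated and no linear [13, 10, 7]_7 code can exist. In particular it is not MDS (MDS requires d = n − k + 1 exactly).
Description: the claimed parameters are [13, 10, 7]_7; such a code would be impossible (violates the Singleton bound).


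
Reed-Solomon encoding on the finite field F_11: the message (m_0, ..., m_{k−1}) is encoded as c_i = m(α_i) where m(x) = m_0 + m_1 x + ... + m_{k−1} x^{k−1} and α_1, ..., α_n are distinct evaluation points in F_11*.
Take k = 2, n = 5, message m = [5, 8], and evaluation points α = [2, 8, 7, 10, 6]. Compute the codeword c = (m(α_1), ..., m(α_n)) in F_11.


c = [10, 3, 6, 8, 9]

Message polynomial: m(x) = 5 + 8·x (mod 11).
For each evaluation point α_i, compute m(α_i) mod 11:
  α_1 = 2: Horner steps 8 → 10, so m(2) = 10.
  α_2 = 8: Horner steps 8 → 3, so m(8) = 3.
  α_3 = 7: Horner steps 8 → 6, so m(7) = 6.
  α_4 = 10: Horner steps 8 → 8, so m(10) = 8.
  α_5 = 6: Horner steps 8 → 9, so m(6) = 9.
Codeword c = [10, 3, 6, 8, 9] ∈ F_11^5.


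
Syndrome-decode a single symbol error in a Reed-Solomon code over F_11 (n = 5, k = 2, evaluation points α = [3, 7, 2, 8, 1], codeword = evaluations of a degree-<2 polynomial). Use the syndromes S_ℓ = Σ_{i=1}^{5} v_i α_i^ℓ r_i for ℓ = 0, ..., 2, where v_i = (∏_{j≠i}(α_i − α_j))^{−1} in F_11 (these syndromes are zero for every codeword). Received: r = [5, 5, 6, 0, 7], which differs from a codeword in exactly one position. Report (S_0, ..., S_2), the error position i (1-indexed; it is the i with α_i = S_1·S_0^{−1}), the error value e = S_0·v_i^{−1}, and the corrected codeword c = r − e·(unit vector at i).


S = (4, 6, 9), error at position 2, error magnitude e = 4, c = [5, 1, 6, 0, 7].

Step 1: column multipliers v_i = (∏_{j≠i}(α_i − α_j))^{−1} mod 11.
  i = 1 (α = 3): (3−7)(3−2)(3−8)(3−1) = (−4)·1·(−5)·2 = 40 ≡ 7, so v_1 = 7^{−1} = 8 (mod 11).
  i = 2 (α = 7): (7−3)(7−2)(7−8)(7−1) = 4·5·(−1)·6 = −120 ≡ 1, so v_2 = 1^{−1} = 1 (mod 11).
  i = 3 (α = 2): (2−3)(2−7)(2−8)(2−1) = (−1)·(−5)·(−6)·1 = −30 ≡ 3, so v_3 = 3^{−1} = 4 (mod 11).
  i = 4 (α = 8): (8−3)(8−7)(8−2)(8−1) = 5·1·6·7 = 210 ≡ 1, so v_4 = 1^{−1} = 1 (mod 11).
  i = 5 (α = 1): (1−3)(1−7)(1−2)(1−8) = (−2)·(−6)·(−1)·(−7) = 84 ≡ 7, so v_5 = 7^{−1} = 8 (mod 11).
  v = [8, 1, 4, 1, 8].
Step 2: syndromes of r = [5, 5, 6, 0, 7] (all sums mod 11).
  S_0 = Σ v_i r_i = 8·5 + 1·5 + 4·6 + 1·0 + 8·7 = 125 ≡ 4.
  S_1 = Σ v_i α_i r_i = 8·3·5 + 1·7·5 + 4·2·6 + 1·8·0 + 8·1·7 = 259 ≡ 6.
  α_i^2 mod 11 = [9, 5, 4, 9, 1].
  S_2 = Σ v_i α_i^2 r_i = 8·9·5 + 1·5·5 + 4·4·6 + 1·9·0 + 8·1·7 = 537 ≡ 9.
  S = (4, 6, 9) ≠ 0, so r is not a codeword (an error is present).
Step 3: locate the error. For a single error e at position i, S_ℓ = v_i·e·α_i^ℓ, so α_err = S_1/S_0.
  S_0^{−1} = 4^{−1} = 3 (mod 11), so α_err = 6·3 = 18 ≡ 7 = α_2. Error position i = 2.
  Consistency check: S_2/S_1 = 9·2 = 18 ≡ 7 = α_err ✓ (single-error assumption holds).
Step 4: error magnitude e = S_0/v_2 = S_0·∏_{j≠2}(α_2 − α_j) = 4·1 = 4 ≡ 4 (mod 11).
Step 5: correct position 2: c_2 = r_2 − e = 5 − 4 ≡ 1 (mod 11). Hence c = [5, 1, 6, 0, 7].
  Check: interpolating c through the α_i gives m(x) = 8 + 10·x (degree < 2) with m(α_i) = c_i for every i, so c is indeed a codeword.


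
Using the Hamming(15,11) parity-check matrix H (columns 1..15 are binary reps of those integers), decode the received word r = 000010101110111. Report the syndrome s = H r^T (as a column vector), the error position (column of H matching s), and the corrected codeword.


s = (0, 1, 1, 0)^T, error position = 6, corrected codeword c = 000011101110111

Compute s = H r^T mod 2 one row at a time:
  s_1 = 0 + 1 + 1 + 1 + 0 + 1 + 1 + 1 = 6 ≡ 0 (mod 2).
  s_2 = 0 + 1 + 0 + 1 + 0 + 1 + 1 + 1 = 5 ≡ 1 (mod 2).
  s_3 = 0 + 0 + 0 + 1 + 1 + 1 + 1 + 1 = 5 ≡ 1 (mod 2).
  s_4 = 0 + 0 + 1 + 1 + 1 + 1 + 1 + 1 = 6 ≡ 0 (mod 2).
s = (0, 1, 1, 0)^T — this equals column 6 of H (binary 0110), so error is at position 6.
Correct: flip bit 6 of r = 000010101110111 to get c = 000011101110111.


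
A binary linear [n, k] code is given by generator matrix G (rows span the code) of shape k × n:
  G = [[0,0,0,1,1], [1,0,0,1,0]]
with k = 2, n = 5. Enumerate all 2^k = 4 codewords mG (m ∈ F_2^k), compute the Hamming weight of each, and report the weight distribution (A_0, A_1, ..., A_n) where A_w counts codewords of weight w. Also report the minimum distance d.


Weight distribution: A_0 = 1, A_2 = 3. Minimum distance d = 2.

Enumerate all 2^2 = 4 messages m ∈ F_2^2.
For each, compute codeword c = mG in F_2^5, then tally its weight.
  m = 00 → c = 00000, weight = 0.
  m = 10 → c = 00011, weight = 2.
  m = 01 → c = 10010, weight = 2.
  m = 11 → c = 10001, weight = 2.
Tally weights:
  weight 0: 1 codewords.
  weight 2: 3 codewords.
Minimum distance d = smallest w > 0 with A_w > 0 = 2.
Sanity: Σ A_w = 4 = 2^2 = 4 ✓.


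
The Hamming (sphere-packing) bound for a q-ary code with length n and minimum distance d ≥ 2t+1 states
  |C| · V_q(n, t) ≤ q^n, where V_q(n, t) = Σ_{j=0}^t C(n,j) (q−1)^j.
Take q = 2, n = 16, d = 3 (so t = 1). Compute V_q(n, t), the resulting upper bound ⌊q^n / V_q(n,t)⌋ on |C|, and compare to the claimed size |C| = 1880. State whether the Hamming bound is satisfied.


V_q(n, t) = 17, q^n = 65536, Hamming bound = 3855, |C| = 1880 ≤ bound (satisfied).

Step 1: Compute V_q(n, t) = Σ_{j=0}^1 C(n, j) (q−1)^j.
  j = 0: C(16,0)·(1)^0 = 1·1 = 1.
  j = 1: C(16,1)·(1)^1 = 16·1 = 16.
  V_q(n, t) = 1 + 16 = 17.
Step 2: q^n = 2^16 = 65536.
Step 3: Hamming bound ⌊q^n / V_q(n,t)⌋ = ⌊65536/17⌋ = 3855.
Step 4: Compare |C| = 1880 to 3855: satisfied.
The claimed |C| lies below the Hamming bound.


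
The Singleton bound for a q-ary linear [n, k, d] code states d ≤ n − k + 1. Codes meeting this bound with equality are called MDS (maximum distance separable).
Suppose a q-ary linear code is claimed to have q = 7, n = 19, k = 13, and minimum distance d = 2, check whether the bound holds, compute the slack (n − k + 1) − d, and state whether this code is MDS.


Singleton RHS = n − k + 1 = 7, slack = 5, bound satisfied, not MDS.

Singleton bound: d ≤ n − k + 1.
Here n = 19, k = 13, so n − k + 1 = 7.
Given d = 2, check d ≤ 7: YES.
Slack = (n − k + 1) − d = 5.
The code is NOT MDS (slack = 5 > 0).
Description: the claimed parameters are [19, 13, 2]_7; such a code would be non-MDS.


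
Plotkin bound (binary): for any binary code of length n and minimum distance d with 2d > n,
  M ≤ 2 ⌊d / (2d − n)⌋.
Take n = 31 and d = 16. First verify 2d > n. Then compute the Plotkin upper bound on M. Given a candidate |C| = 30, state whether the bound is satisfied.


Plotkin bound M ≤ 32; given |C| = 30 ≤ bound (satisfied).

Check applicability: 2d = 32, n = 31.
2d − n = 1 > 0, so Plotkin applies.
Compute d/(2d−n) = 16/1 ≈ 16.0000.
⌊d/(2d−n)⌋ = 16.
Plotkin bound: M ≤ 2·16 = 32.
Given |C| = 30, check: satisfied.
This |C| is below the Plotkin bound.


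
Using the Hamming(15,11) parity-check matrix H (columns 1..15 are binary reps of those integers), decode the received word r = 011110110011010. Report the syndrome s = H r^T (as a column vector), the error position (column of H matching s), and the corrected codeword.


s = (0, 1, 1, 0)^T, error position = 6, corrected codeword c = 011111110011010

Compute s = H r^T mod 2 one row at a time:
  s_1 = 1 + 0 + 0 + 1 + 1 + 0 + 1 + 0 = 4 ≡ 0 (mod 2).
  s_2 = 1 + 1 + 0 + 1 + 1 + 0 + 1 + 0 = 5 ≡ 1 (mod 2).
  s_3 = 1 + 1 + 0 + 1 + 0 + 1 + 1 + 0 = 5 ≡ 1 (mod 2).
  s_4 = 0 + 1 + 1 + 1 + 0 + 1 + 0 + 0 = 4 ≡ 0 (mod 2).
s = (0, 1, 1, 0)^T — this equals column 6 of H (binary 0110), so error is at position 6.
Correct: flip bit 6 of r = 011110110011010 to get c = 011111110011010.


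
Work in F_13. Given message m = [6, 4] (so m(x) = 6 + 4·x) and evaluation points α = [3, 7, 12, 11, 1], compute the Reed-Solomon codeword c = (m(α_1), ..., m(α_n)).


c = [5, 8, 2, 11, 10]

Message polynomial: m(x) = 6 + 4·x (mod 13).
For each evaluation point α_i, compute m(α_i) mod 13:
  α_1 = 3: Horner steps 4 → 5, so m(3) = 5.
  α_2 = 7: Horner steps 4 → 8, so m(7) = 8.
  α_3 = 12: Horner steps 4 → 2, so m(12) = 2.
  α_4 = 11: Horner steps 4 → 11, so m(11) = 11.
  α_5 = 1: Horner steps 4 → 10, so m(1) = 10.
Codeword c = [5, 8, 2, 11, 10] ∈ F_13^5.
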